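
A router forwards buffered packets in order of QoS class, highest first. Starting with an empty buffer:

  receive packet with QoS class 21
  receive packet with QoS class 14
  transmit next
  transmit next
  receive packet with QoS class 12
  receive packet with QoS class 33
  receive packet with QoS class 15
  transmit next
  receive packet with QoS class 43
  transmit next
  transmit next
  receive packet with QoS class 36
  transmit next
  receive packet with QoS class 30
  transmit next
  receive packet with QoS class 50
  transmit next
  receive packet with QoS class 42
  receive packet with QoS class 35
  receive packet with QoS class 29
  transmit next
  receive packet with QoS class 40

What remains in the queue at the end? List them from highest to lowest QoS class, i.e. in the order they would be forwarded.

insert 21 → {21}
insert 14 → {21, 14}
transmit next → 21; now {14}
transmit next → 14; now {}
insert 12 → {12}
insert 33 → {33, 12}
insert 15 → {33, 15, 12}
transmit next → 33; now {15, 12}
insert 43 → {43, 15, 12}
transmit next → 43; now {15, 12}
transmit next → 15; now {12}
insert 36 → {36, 12}
transmit next → 36; now {12}
insert 30 → {30, 12}
transmit next → 30; now {12}
insert 50 → {50, 12}
transmit next → 50; now {12}
insert 42 → {42, 12}
insert 35 → {42, 35, 12}
insert 29 → {42, 35, 29, 12}
transmit next → 42; now {35, 29, 12}
insert 40 → {40, 35, 29, 12}

40, 35, 29, 12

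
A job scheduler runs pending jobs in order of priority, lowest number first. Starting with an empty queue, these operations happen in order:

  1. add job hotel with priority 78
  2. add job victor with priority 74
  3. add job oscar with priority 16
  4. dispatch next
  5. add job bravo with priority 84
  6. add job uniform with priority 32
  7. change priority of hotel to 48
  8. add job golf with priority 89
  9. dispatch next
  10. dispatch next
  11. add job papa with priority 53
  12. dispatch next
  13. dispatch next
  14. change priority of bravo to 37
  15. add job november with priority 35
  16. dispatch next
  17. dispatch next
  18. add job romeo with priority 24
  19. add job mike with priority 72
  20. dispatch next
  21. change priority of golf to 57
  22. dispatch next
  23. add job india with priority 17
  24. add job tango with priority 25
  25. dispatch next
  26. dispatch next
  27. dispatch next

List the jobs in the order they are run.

oscar → uniform → hotel → papa → victor → november → bravo → romeo → golf → india → tango → mike

add hotel (priority 78) → {hotel:78}
add victor (priority 74) → {victor:74, hotel:78}
add oscar (priority 16) → {oscar:16, victor:74, hotel:78}
dispatch next → oscar; now {victor:74, hotel:78}
add bravo (priority 84) → {victor:74, hotel:78, bravo:84}
add uniform (priority 32) → {uniform:32, victor:74, hotel:78, bravo:84}
update hotel to priority 48 → {uniform:32, hotel:48, victor:74, bravo:84}
add golf (priority 89) → {uniform:32, hotel:48, victor:74, bravo:84, golf:89}
dispatch next → uniform; now {hotel:48, victor:74, bravo:84, golf:89}
dispatch next → hotel; now {victor:74, bravo:84, golf:89}
add papa (priority 53) → {papa:53, victor:74, bravo:84, golf:89}
dispatch next → papa; now {victor:74, bravo:84, golf:89}
dispatch next → victor; now {bravo:84, golf:89}
update bravo to priority 37 → {bravo:37, golf:89}
add november (priority 35) → {november:35, bravo:37, golf:89}
dispatch next → november; now {bravo:37, golf:89}
dispatch next → bravo; now {golf:89}
add romeo (priority 24) → {romeo:24, golf:89}
add mike (priority 72) → {romeo:24, mike:72, golf:89}
dispatch next → romeo; now {mike:72, golf:89}
update golf to priority 57 → {golf:57, mike:72}
dispatch next → golf; now {mike:72}
add india (priority 17) → {india:17, mike:72}
add tango (priority 25) → {india:17, tango:25, mike:72}
dispatch next → india; now {tango:25, mike:72}
dispatch next → tango; now {mike:72}
dispatch next → mike; now {}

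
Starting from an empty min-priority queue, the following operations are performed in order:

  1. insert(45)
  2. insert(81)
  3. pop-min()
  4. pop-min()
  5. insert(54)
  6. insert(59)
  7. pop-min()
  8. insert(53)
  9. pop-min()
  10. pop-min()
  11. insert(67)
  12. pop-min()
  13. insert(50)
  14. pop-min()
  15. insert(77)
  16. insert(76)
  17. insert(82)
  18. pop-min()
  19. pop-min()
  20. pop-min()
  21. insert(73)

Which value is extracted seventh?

insert 45 → {45}
insert 81 → {45, 81}
pop-min → 45; now {81}
pop-min → 81; now {}
insert 54 → {54}
insert 59 → {54, 59}
pop-min → 54; now {59}
insert 53 → {53, 59}
pop-min → 53; now {59}
pop-min → 59; now {}
insert 67 → {67}
pop-min → 67; now {}
insert 50 → {50}
pop-min → 50; now {}
insert 77 → {77}
insert 76 → {76, 77}
insert 82 → {76, 77, 82}
pop-min → 76; now {77, 82}
pop-min → 77; now {82}
pop-min → 82; now {}
insert 73 → {73}

50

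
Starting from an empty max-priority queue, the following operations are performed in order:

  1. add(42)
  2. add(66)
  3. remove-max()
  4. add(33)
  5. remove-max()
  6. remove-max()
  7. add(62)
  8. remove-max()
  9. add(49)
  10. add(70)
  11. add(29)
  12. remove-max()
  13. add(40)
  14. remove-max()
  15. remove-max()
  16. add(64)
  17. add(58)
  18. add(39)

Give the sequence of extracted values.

insert 42 → {42}
insert 66 → {66, 42}
remove-max → 66; now {42}
insert 33 → {42, 33}
remove-max → 42; now {33}
remove-max → 33; now {}
insert 62 → {62}
remove-max → 62; now {}
insert 49 → {49}
insert 70 → {70, 49}
insert 29 → {70, 49, 29}
remove-max → 70; now {49, 29}
insert 40 → {49, 40, 29}
remove-max → 49; now {40, 29}
remove-max → 40; now {29}
insert 64 → {64, 29}
insert 58 → {64, 58, 29}
insert 39 → {64, 58, 39, 29}

66 → 42 → 33 → 62 → 70 → 49 → 40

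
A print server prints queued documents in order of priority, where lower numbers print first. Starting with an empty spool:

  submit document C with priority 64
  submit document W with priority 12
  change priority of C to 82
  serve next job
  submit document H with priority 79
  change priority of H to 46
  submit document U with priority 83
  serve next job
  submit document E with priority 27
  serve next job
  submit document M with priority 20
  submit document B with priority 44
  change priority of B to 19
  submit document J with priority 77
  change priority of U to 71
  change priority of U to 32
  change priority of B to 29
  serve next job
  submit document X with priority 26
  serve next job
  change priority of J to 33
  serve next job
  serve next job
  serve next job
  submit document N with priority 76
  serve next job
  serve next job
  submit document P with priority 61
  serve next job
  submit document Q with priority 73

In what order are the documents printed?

add C (priority 64) → {C:64}
add W (priority 12) → {W:12, C:64}
update C to priority 82 → {W:12, C:82}
serve next job → W; now {C:82}
add H (priority 79) → {H:79, C:82}
update H to priority 46 → {H:46, C:82}
add U (priority 83) → {H:46, C:82, U:83}
serve next job → H; now {C:82, U:83}
add E (priority 27) → {E:27, C:82, U:83}
serve next job → E; now {C:82, U:83}
add M (priority 20) → {M:20, C:82, U:83}
add B (priority 44) → {M:20, B:44, C:82, U:83}
update B to priority 19 → {B:19, M:20, C:82, U:83}
add J (priority 77) → {B:19, M:20, J:77, C:82, U:83}
update U to priority 71 → {B:19, M:20, U:71, J:77, C:82}
update U to priority 32 → {B:19, M:20, U:32, J:77, C:82}
update B to priority 29 → {M:20, B:29, U:32, J:77, C:82}
serve next job → M; now {B:29, U:32, J:77, C:82}
add X (priority 26) → {X:26, B:29, U:32, J:77, C:82}
serve next job → X; now {B:29, U:32, J:77, C:82}
update J to priority 33 → {B:29, U:32, J:33, C:82}
serve next job → B; now {U:32, J:33, C:82}
serve next job → U; now {J:33, C:82}
serve next job → J; now {C:82}
add N (priority 76) → {N:76, C:82}
serve next job → N; now {C:82}
serve next job → C; now {}
add P (priority 61) → {P:61}
serve next job → P; now {}
add Q (priority 73) → {Q:73}

W → H → E → M → X → B → U → J → N → C → P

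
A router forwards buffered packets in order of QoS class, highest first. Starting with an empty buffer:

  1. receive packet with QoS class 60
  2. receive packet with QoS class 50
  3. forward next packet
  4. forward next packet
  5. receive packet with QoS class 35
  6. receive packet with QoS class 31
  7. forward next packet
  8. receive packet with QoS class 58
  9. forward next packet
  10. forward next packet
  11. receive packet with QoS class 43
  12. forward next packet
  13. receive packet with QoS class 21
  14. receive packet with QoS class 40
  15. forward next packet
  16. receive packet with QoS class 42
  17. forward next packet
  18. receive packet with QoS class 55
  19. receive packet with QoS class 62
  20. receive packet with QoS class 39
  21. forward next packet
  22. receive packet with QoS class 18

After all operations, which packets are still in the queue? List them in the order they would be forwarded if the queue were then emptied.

55, 39, 21, 18

insert 60 → {60}
insert 50 → {60, 50}
forward next packet → 60; now {50}
forward next packet → 50; now {}
insert 35 → {35}
insert 31 → {35, 31}
forward next packet → 35; now {31}
insert 58 → {58, 31}
forward next packet → 58; now {31}
forward next packet → 31; now {}
insert 43 → {43}
forward next packet → 43; now {}
insert 21 → {21}
insert 40 → {40, 21}
forward next packet → 40; now {21}
insert 42 → {42, 21}
forward next packet → 42; now {21}
insert 55 → {55, 21}
insert 62 → {62, 55, 21}
insert 39 → {62, 55, 39, 21}
forward next packet → 62; now {55, 39, 21}
insert 18 → {55, 39, 21, 18}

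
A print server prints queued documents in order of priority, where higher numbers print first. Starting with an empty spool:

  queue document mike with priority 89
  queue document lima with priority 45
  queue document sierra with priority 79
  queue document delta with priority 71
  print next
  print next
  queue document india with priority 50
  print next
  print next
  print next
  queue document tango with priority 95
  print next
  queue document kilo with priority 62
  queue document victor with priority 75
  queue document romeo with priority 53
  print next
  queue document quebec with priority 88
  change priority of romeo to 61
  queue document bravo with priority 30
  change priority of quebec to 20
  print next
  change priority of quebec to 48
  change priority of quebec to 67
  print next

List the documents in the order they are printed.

add mike (priority 89) → {mike:89}
add lima (priority 45) → {mike:89, lima:45}
add sierra (priority 79) → {mike:89, sierra:79, lima:45}
add delta (priority 71) → {mike:89, sierra:79, delta:71, lima:45}
print next → mike; now {sierra:79, delta:71, lima:45}
print next → sierra; now {delta:71, lima:45}
add india (priority 50) → {delta:71, india:50, lima:45}
print next → delta; now {india:50, lima:45}
print next → india; now {lima:45}
print next → lima; now {}
add tango (priority 95) → {tango:95}
print next → tango; now {}
add kilo (priority 62) → {kilo:62}
add victor (priority 75) → {victor:75, kilo:62}
add romeo (priority 53) → {victor:75, kilo:62, romeo:53}
print next → victor; now {kilo:62, romeo:53}
add quebec (priority 88) → {quebec:88, kilo:62, romeo:53}
update romeo to priority 61 → {quebec:88, kilo:62, romeo:61}
add bravo (priority 30) → {quebec:88, kilo:62, romeo:61, bravo:30}
update quebec to priority 20 → {kilo:62, romeo:61, bravo:30, quebec:20}
print next → kilo; now {romeo:61, bravo:30, quebec:20}
update quebec to priority 48 → {romeo:61, quebec:48, bravo:30}
update quebec to priority 67 → {quebec:67, romeo:61, bravo:30}
print next → quebec; now {romeo:61, bravo:30}

mike, sierra, delta, india, lima, tango, victor, kilo, quebec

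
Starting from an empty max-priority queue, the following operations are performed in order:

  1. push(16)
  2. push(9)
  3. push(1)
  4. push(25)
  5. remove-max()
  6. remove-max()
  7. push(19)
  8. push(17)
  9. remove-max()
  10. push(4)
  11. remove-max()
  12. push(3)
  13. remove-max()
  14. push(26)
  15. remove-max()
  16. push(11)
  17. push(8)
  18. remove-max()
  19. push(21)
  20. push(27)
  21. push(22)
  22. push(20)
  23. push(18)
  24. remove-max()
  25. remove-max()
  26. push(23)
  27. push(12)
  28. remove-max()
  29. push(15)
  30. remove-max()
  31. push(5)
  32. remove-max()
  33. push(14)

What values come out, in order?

25 → 16 → 19 → 17 → 9 → 26 → 11 → 27 → 22 → 23 → 21 → 20

insert 16 → {16}
insert 9 → {16, 9}
insert 1 → {16, 9, 1}
insert 25 → {25, 16, 9, 1}
remove-max → 25; now {16, 9, 1}
remove-max → 16; now {9, 1}
insert 19 → {19, 9, 1}
insert 17 → {19, 17, 9, 1}
remove-max → 19; now {17, 9, 1}
insert 4 → {17, 9, 4, 1}
remove-max → 17; now {9, 4, 1}
insert 3 → {9, 4, 3, 1}
remove-max → 9; now {4, 3, 1}
insert 26 → {26, 4, 3, 1}
remove-max → 26; now {4, 3, 1}
insert 11 → {11, 4, 3, 1}
insert 8 → {11, 8, 4, 3, 1}
remove-max → 11; now {8, 4, 3, 1}
insert 21 → {21, 8, 4, 3, 1}
insert 27 → {27, 21, 8, 4, 3, 1}
insert 22 → {27, 22, 21, 8, 4, 3, 1}
insert 20 → {27, 22, 21, 20, 8, 4, 3, 1}
insert 18 → {27, 22, 21, 20, 18, 8, 4, 3, 1}
remove-max → 27; now {22, 21, 20, 18, 8, 4, 3, 1}
remove-max → 22; now {21, 20, 18, 8, 4, 3, 1}
insert 23 → {23, 21, 20, 18, 8, 4, 3, 1}
insert 12 → {23, 21, 20, 18, 12, 8, 4, 3, 1}
remove-max → 23; now {21, 20, 18, 12, 8, 4, 3, 1}
insert 15 → {21, 20, 18, 15, 12, 8, 4, 3, 1}
remove-max → 21; now {20, 18, 15, 12, 8, 4, 3, 1}
insert 5 → {20, 18, 15, 12, 8, 5, 4, 3, 1}
remove-max → 20; now {18, 15, 12, 8, 5, 4, 3, 1}
insert 14 → {18, 15, 14, 12, 8, 5, 4, 3, 1}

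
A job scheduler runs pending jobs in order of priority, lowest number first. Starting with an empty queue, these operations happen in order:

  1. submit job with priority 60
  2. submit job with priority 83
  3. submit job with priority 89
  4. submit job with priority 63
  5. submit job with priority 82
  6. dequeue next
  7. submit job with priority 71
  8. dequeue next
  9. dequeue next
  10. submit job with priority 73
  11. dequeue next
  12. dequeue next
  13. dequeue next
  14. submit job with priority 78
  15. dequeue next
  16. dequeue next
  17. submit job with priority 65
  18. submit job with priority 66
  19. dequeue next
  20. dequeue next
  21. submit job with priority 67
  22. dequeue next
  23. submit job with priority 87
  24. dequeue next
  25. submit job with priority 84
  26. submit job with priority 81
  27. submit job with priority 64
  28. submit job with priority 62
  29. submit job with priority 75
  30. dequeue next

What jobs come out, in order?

60 → 63 → 71 → 73 → 82 → 83 → 78 → 89 → 65 → 66 → 67 → 87 → 62

insert 60 → {60}
insert 83 → {60, 83}
insert 89 → {60, 83, 89}
insert 63 → {60, 63, 83, 89}
insert 82 → {60, 63, 82, 83, 89}
dequeue next → 60; now {63, 82, 83, 89}
insert 71 → {63, 71, 82, 83, 89}
dequeue next → 63; now {71, 82, 83, 89}
dequeue next → 71; now {82, 83, 89}
insert 73 → {73, 82, 83, 89}
dequeue next → 73; now {82, 83, 89}
dequeue next → 82; now {83, 89}
dequeue next → 83; now {89}
insert 78 → {78, 89}
dequeue next → 78; now {89}
dequeue next → 89; now {}
insert 65 → {65}
insert 66 → {65, 66}
dequeue next → 65; now {66}
dequeue next → 66; now {}
insert 67 → {67}
dequeue next → 67; now {}
insert 87 → {87}
dequeue next → 87; now {}
insert 84 → {84}
insert 81 → {81, 84}
insert 64 → {64, 81, 84}
insert 62 → {62, 64, 81, 84}
insert 75 → {62, 64, 75, 81, 84}
dequeue next → 62; now {64, 75, 81, 84}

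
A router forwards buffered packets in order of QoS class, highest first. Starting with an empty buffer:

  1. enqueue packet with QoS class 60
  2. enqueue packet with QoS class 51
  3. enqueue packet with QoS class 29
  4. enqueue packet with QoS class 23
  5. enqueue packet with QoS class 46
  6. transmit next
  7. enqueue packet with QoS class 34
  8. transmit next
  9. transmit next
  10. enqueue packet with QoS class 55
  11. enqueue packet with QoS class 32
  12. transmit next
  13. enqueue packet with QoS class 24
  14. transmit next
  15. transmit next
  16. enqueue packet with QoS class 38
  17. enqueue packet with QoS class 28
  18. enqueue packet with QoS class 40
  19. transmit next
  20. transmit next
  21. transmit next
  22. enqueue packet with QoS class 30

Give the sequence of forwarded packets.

[60, 51, 46, 55, 34, 32, 40, 38, 29]

insert 60 → {60}
insert 51 → {60, 51}
insert 29 → {60, 51, 29}
insert 23 → {60, 51, 29, 23}
insert 46 → {60, 51, 46, 29, 23}
transmit next → 60; now {51, 46, 29, 23}
insert 34 → {51, 46, 34, 29, 23}
transmit next → 51; now {46, 34, 29, 23}
transmit next → 46; now {34, 29, 23}
insert 55 → {55, 34, 29, 23}
insert 32 → {55, 34, 32, 29, 23}
transmit next → 55; now {34, 32, 29, 23}
insert 24 → {34, 32, 29, 24, 23}
transmit next → 34; now {32, 29, 24, 23}
transmit next → 32; now {29, 24, 23}
insert 38 → {38, 29, 24, 23}
insert 28 → {38, 29, 28, 24, 23}
insert 40 → {40, 38, 29, 28, 24, 23}
transmit next → 40; now {38, 29, 28, 24, 23}
transmit next → 38; now {29, 28, 24, 23}
transmit next → 29; now {28, 24, 23}
insert 30 → {30, 28, 24, 23}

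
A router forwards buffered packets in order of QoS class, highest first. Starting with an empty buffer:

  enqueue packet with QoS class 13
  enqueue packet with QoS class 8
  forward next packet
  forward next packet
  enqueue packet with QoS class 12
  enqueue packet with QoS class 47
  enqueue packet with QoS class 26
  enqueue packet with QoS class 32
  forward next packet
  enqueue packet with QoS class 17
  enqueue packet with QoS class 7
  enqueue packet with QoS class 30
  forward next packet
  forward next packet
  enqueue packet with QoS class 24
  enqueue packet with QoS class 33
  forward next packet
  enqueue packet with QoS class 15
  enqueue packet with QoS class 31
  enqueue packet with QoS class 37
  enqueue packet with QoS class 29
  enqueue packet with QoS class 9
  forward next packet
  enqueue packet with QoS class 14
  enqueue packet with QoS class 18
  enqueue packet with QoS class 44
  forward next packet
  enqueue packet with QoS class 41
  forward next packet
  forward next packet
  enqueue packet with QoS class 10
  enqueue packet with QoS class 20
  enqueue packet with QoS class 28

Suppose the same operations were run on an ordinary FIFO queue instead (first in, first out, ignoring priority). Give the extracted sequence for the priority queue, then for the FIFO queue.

priority queue: 13 → 8 → 47 → 32 → 30 → 33 → 37 → 44 → 41 → 31; FIFO queue: [13, 8, 12, 47, 26, 32, 17, 7, 30, 24]

insert 13 → {13}
insert 8 → {13, 8}
forward next packet → 13; now {8}
forward next packet → 8; now {}
insert 12 → {12}
insert 47 → {47, 12}
insert 26 → {47, 26, 12}
insert 32 → {47, 32, 26, 12}
forward next packet → 47; now {32, 26, 12}
insert 17 → {32, 26, 17, 12}
insert 7 → {32, 26, 17, 12, 7}
insert 30 → {32, 30, 26, 17, 12, 7}
forward next packet → 32; now {30, 26, 17, 12, 7}
forward next packet → 30; now {26, 17, 12, 7}
insert 24 → {26, 24, 17, 12, 7}
insert 33 → {33, 26, 24, 17, 12, 7}
forward next packet → 33; now {26, 24, 17, 12, 7}
insert 15 → {26, 24, 17, 15, 12, 7}
insert 31 → {31, 26, 24, 17, 15, 12, 7}
insert 37 → {37, 31, 26, 24, 17, 15, 12, 7}
insert 29 → {37, 31, 29, 26, 24, 17, 15, 12, 7}
insert 9 → {37, 31, 29, 26, 24, 17, 15, 12, 9, 7}
forward next packet → 37; now {31, 29, 26, 24, 17, 15, 12, 9, 7}
insert 14 → {31, 29, 26, 24, 17, 15, 14, 12, 9, 7}
insert 18 → {31, 29, 26, 24, 18, 17, 15, 14, 12, 9, 7}
insert 44 → {44, 31, 29, 26, 24, 18, 17, 15, 14, 12, 9, 7}
forward next packet → 44; now {31, 29, 26, 24, 18, 17, 15, 14, 12, 9, 7}
insert 41 → {41, 31, 29, 26, 24, 18, 17, 15, 14, 12, 9, 7}
forward next packet → 41; now {31, 29, 26, 24, 18, 17, 15, 14, 12, 9, 7}
forward next packet → 31; now {29, 26, 24, 18, 17, 15, 14, 12, 9, 7}
insert 10 → {29, 26, 24, 18, 17, 15, 14, 12, 10, 9, 7}
insert 20 → {29, 26, 24, 20, 18, 17, 15, 14, 12, 10, 9, 7}
insert 28 → {29, 28, 26, 24, 20, 18, 17, 15, 14, 12, 10, 9, 7}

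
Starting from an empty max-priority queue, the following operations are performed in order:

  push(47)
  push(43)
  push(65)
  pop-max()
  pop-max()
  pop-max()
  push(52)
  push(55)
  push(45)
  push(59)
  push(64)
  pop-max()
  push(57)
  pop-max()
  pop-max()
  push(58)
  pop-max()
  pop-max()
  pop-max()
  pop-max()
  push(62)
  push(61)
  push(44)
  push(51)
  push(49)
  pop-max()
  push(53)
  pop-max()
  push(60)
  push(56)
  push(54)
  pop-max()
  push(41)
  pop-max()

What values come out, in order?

[65, 47, 43, 64, 59, 57, 58, 55, 52, 45, 62, 61, 60, 56]

insert 47 → {47}
insert 43 → {47, 43}
insert 65 → {65, 47, 43}
pop-max → 65; now {47, 43}
pop-max → 47; now {43}
pop-max → 43; now {}
insert 52 → {52}
insert 55 → {55, 52}
insert 45 → {55, 52, 45}
insert 59 → {59, 55, 52, 45}
insert 64 → {64, 59, 55, 52, 45}
pop-max → 64; now {59, 55, 52, 45}
insert 57 → {59, 57, 55, 52, 45}
pop-max → 59; now {57, 55, 52, 45}
pop-max → 57; now {55, 52, 45}
insert 58 → {58, 55, 52, 45}
pop-max → 58; now {55, 52, 45}
pop-max → 55; now {52, 45}
pop-max → 52; now {45}
pop-max → 45; now {}
insert 62 → {62}
insert 61 → {62, 61}
insert 44 → {62, 61, 44}
insert 51 → {62, 61, 51, 44}
insert 49 → {62, 61, 51, 49, 44}
pop-max → 62; now {61, 51, 49, 44}
insert 53 → {61, 53, 51, 49, 44}
pop-max → 61; now {53, 51, 49, 44}
insert 60 → {60, 53, 51, 49, 44}
insert 56 → {60, 56, 53, 51, 49, 44}
insert 54 → {60, 56, 54, 53, 51, 49, 44}
pop-max → 60; now {56, 54, 53, 51, 49, 44}
insert 41 → {56, 54, 53, 51, 49, 44, 41}
pop-max → 56; now {54, 53, 51, 49, 44, 41}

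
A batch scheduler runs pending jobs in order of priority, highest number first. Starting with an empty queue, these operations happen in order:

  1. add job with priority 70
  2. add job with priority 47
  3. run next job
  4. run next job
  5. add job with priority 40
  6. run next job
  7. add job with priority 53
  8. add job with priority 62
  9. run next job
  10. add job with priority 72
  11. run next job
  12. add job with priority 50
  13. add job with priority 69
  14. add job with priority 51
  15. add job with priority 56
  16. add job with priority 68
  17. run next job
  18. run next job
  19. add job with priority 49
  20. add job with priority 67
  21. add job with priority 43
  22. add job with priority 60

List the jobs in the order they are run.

insert 70 → {70}
insert 47 → {70, 47}
run next job → 70; now {47}
run next job → 47; now {}
insert 40 → {40}
run next job → 40; now {}
insert 53 → {53}
insert 62 → {62, 53}
run next job → 62; now {53}
insert 72 → {72, 53}
run next job → 72; now {53}
insert 50 → {53, 50}
insert 69 → {69, 53, 50}
insert 51 → {69, 53, 51, 50}
insert 56 → {69, 56, 53, 51, 50}
insert 68 → {69, 68, 56, 53, 51, 50}
run next job → 69; now {68, 56, 53, 51, 50}
run next job → 68; now {56, 53, 51, 50}
insert 49 → {56, 53, 51, 50, 49}
insert 67 → {67, 56, 53, 51, 50, 49}
insert 43 → {67, 56, 53, 51, 50, 49, 43}
insert 60 → {67, 60, 56, 53, 51, 50, 49, 43}

70, 47, 40, 62, 72, 69, 68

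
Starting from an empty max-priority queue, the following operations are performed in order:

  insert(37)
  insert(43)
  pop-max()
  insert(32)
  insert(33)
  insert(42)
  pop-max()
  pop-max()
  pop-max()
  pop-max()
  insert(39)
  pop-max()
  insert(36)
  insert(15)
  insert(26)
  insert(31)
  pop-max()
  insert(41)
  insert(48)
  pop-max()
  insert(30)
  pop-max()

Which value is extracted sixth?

insert 37 → {37}
insert 43 → {43, 37}
pop-max → 43; now {37}
insert 32 → {37, 32}
insert 33 → {37, 33, 32}
insert 42 → {42, 37, 33, 32}
pop-max → 42; now {37, 33, 32}
pop-max → 37; now {33, 32}
pop-max → 33; now {32}
pop-max → 32; now {}
insert 39 → {39}
pop-max → 39; now {}
insert 36 → {36}
insert 15 → {36, 15}
insert 26 → {36, 26, 15}
insert 31 → {36, 31, 26, 15}
pop-max → 36; now {31, 26, 15}
insert 41 → {41, 31, 26, 15}
insert 48 → {48, 41, 31, 26, 15}
pop-max → 48; now {41, 31, 26, 15}
insert 30 → {41, 31, 30, 26, 15}
pop-max → 41; now {31, 30, 26, 15}

39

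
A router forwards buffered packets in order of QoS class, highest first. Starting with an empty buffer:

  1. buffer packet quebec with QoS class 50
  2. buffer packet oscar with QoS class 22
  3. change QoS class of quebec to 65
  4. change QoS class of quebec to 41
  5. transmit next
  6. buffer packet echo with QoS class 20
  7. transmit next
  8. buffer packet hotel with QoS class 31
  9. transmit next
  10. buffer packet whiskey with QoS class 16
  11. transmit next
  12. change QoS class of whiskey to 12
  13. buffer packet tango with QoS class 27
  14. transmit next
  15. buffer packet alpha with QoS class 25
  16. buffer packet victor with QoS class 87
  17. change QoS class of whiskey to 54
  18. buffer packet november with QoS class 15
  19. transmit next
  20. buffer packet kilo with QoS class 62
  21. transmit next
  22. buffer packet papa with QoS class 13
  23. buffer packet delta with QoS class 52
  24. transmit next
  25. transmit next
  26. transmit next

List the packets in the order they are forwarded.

add quebec (QoS class 50) → {quebec:50}
add oscar (QoS class 22) → {quebec:50, oscar:22}
update quebec to QoS class 65 → {quebec:65, oscar:22}
update quebec to QoS class 41 → {quebec:41, oscar:22}
transmit next → quebec; now {oscar:22}
add echo (QoS class 20) → {oscar:22, echo:20}
transmit next → oscar; now {echo:20}
add hotel (QoS class 31) → {hotel:31, echo:20}
transmit next → hotel; now {echo:20}
add whiskey (QoS class 16) → {echo:20, whiskey:16}
transmit next → echo; now {whiskey:16}
update whiskey to QoS class 12 → {whiskey:12}
add tango (QoS class 27) → {tango:27, whiskey:12}
transmit next → tango; now {whiskey:12}
add alpha (QoS class 25) → {alpha:25, whiskey:12}
add victor (QoS class 87) → {victor:87, alpha:25, whiskey:12}
update whiskey to QoS class 54 → {victor:87, whiskey:54, alpha:25}
add november (QoS class 15) → {victor:87, whiskey:54, alpha:25, november:15}
transmit next → victor; now {whiskey:54, alpha:25, november:15}
add kilo (QoS class 62) → {kilo:62, whiskey:54, alpha:25, november:15}
transmit next → kilo; now {whiskey:54, alpha:25, november:15}
add papa (QoS class 13) → {whiskey:54, alpha:25, november:15, papa:13}
add delta (QoS class 52) → {whiskey:54, delta:52, alpha:25, november:15, papa:13}
transmit next → whiskey; now {delta:52, alpha:25, november:15, papa:13}
transmit next → delta; now {alpha:25, november:15, papa:13}
transmit next → alpha; now {november:15, papa:13}

quebec, oscar, hotel, echo, tango, victor, kilo, whiskey, delta, alpha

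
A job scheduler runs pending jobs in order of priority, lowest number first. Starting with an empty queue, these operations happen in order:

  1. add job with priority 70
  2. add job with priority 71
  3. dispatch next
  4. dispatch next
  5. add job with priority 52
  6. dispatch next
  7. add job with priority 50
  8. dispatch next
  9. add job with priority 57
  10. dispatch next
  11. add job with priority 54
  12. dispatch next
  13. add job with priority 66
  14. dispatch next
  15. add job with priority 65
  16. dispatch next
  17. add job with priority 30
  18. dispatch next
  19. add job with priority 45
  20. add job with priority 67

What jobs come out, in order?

[70, 71, 52, 50, 57, 54, 66, 65, 30]

insert 70 → {70}
insert 71 → {70, 71}
dispatch next → 70; now {71}
dispatch next → 71; now {}
insert 52 → {52}
dispatch next → 52; now {}
insert 50 → {50}
dispatch next → 50; now {}
insert 57 → {57}
dispatch next → 57; now {}
insert 54 → {54}
dispatch next → 54; now {}
insert 66 → {66}
dispatch next → 66; now {}
insert 65 → {65}
dispatch next → 65; now {}
insert 30 → {30}
dispatch next → 30; now {}
insert 45 → {45}
insert 67 → {45, 67}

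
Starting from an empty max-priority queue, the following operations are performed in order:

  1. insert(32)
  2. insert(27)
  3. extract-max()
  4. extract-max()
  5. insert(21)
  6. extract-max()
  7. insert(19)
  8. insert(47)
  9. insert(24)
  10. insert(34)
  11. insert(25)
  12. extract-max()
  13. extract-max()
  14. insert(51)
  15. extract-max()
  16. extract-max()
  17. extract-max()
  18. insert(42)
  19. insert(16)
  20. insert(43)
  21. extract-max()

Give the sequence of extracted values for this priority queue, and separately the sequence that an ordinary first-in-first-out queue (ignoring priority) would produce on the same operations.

insert 32 → {32}
insert 27 → {32, 27}
extract-max → 32; now {27}
extract-max → 27; now {}
insert 21 → {21}
extract-max → 21; now {}
insert 19 → {19}
insert 47 → {47, 19}
insert 24 → {47, 24, 19}
insert 34 → {47, 34, 24, 19}
insert 25 → {47, 34, 25, 24, 19}
extract-max → 47; now {34, 25, 24, 19}
extract-max → 34; now {25, 24, 19}
insert 51 → {51, 25, 24, 19}
extract-max → 51; now {25, 24, 19}
extract-max → 25; now {24, 19}
extract-max → 24; now {19}
insert 42 → {42, 19}
insert 16 → {42, 19, 16}
insert 43 → {43, 42, 19, 16}
extract-max → 43; now {42, 19, 16}

priority queue: [32, 27, 21, 47, 34, 51, 25, 24, 43]; FIFO queue: 32, 27, 21, 19, 47, 24, 34, 25, 51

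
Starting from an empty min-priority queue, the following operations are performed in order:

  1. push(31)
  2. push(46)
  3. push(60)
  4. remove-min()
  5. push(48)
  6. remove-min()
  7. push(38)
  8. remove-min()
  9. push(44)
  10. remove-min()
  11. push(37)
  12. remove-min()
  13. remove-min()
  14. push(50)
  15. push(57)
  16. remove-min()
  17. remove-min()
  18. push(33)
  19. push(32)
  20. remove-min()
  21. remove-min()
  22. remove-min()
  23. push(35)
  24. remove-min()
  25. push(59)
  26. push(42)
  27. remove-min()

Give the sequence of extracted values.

[31, 46, 38, 44, 37, 48, 50, 57, 32, 33, 60, 35, 42]

insert 31 → {31}
insert 46 → {31, 46}
insert 60 → {31, 46, 60}
remove-min → 31; now {46, 60}
insert 48 → {46, 48, 60}
remove-min → 46; now {48, 60}
insert 38 → {38, 48, 60}
remove-min → 38; now {48, 60}
insert 44 → {44, 48, 60}
remove-min → 44; now {48, 60}
insert 37 → {37, 48, 60}
remove-min → 37; now {48, 60}
remove-min → 48; now {60}
insert 50 → {50, 60}
insert 57 → {50, 57, 60}
remove-min → 50; now {57, 60}
remove-min → 57; now {60}
insert 33 → {33, 60}
insert 32 → {32, 33, 60}
remove-min → 32; now {33, 60}
remove-min → 33; now {60}
remove-min → 60; now {}
insert 35 → {35}
remove-min → 35; now {}
insert 59 → {59}
insert 42 → {42, 59}
remove-min → 42; now {59}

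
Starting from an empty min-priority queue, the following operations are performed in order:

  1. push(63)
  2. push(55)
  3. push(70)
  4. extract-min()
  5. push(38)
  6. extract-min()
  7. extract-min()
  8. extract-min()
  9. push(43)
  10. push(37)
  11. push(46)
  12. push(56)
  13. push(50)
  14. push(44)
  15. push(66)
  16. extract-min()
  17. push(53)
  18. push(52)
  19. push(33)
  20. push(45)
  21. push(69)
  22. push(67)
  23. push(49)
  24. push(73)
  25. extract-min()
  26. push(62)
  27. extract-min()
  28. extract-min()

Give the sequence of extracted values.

insert 63 → {63}
insert 55 → {55, 63}
insert 70 → {55, 63, 70}
extract-min → 55; now {63, 70}
insert 38 → {38, 63, 70}
extract-min → 38; now {63, 70}
extract-min → 63; now {70}
extract-min → 70; now {}
insert 43 → {43}
insert 37 → {37, 43}
insert 46 → {37, 43, 46}
insert 56 → {37, 43, 46, 56}
insert 50 → {37, 43, 46, 50, 56}
insert 44 → {37, 43, 44, 46, 50, 56}
insert 66 → {37, 43, 44, 46, 50, 56, 66}
extract-min → 37; now {43, 44, 46, 50, 56, 66}
insert 53 → {43, 44, 46, 50, 53, 56, 66}
insert 52 → {43, 44, 46, 50, 52, 53, 56, 66}
insert 33 → {33, 43, 44, 46, 50, 52, 53, 56, 66}
insert 45 → {33, 43, 44, 45, 46, 50, 52, 53, 56, 66}
insert 69 → {33, 43, 44, 45, 46, 50, 52, 53, 56, 66, 69}
insert 67 → {33, 43, 44, 45, 46, 50, 52, 53, 56, 66, 67, 69}
insert 49 → {33, 43, 44, 45, 46, 49, 50, 52, 53, 56, 66, 67, 69}
insert 73 → {33, 43, 44, 45, 46, 49, 50, 52, 53, 56, 66, 67, 69, 73}
extract-min → 33; now {43, 44, 45, 46, 49, 50, 52, 53, 56, 66, 67, 69, 73}
insert 62 → {43, 44, 45, 46, 49, 50, 52, 53, 56, 62, 66, 67, 69, 73}
extract-min → 43; now {44, 45, 46, 49, 50, 52, 53, 56, 62, 66, 67, 69, 73}
extract-min → 44; now {45, 46, 49, 50, 52, 53, 56, 62, 66, 67, 69, 73}

[55, 38, 63, 70, 37, 33, 43, 44]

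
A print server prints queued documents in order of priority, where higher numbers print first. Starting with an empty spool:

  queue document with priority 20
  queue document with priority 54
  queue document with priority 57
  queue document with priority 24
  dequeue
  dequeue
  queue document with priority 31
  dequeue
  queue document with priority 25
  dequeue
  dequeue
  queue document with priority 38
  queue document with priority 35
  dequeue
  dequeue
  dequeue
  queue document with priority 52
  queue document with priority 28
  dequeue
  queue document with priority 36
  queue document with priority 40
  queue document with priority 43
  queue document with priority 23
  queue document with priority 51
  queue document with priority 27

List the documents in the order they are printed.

57 → 54 → 31 → 25 → 24 → 38 → 35 → 20 → 52

insert 20 → {20}
insert 54 → {54, 20}
insert 57 → {57, 54, 20}
insert 24 → {57, 54, 24, 20}
dequeue → 57; now {54, 24, 20}
dequeue → 54; now {24, 20}
insert 31 → {31, 24, 20}
dequeue → 31; now {24, 20}
insert 25 → {25, 24, 20}
dequeue → 25; now {24, 20}
dequeue → 24; now {20}
insert 38 → {38, 20}
insert 35 → {38, 35, 20}
dequeue → 38; now {35, 20}
dequeue → 35; now {20}
dequeue → 20; now {}
insert 52 → {52}
insert 28 → {52, 28}
dequeue → 52; now {28}
insert 36 → {36, 28}
insert 40 → {40, 36, 28}
insert 43 → {43, 40, 36, 28}
insert 23 → {43, 40, 36, 28, 23}
insert 51 → {51, 43, 40, 36, 28, 23}
insert 27 → {51, 43, 40, 36, 28, 27, 23}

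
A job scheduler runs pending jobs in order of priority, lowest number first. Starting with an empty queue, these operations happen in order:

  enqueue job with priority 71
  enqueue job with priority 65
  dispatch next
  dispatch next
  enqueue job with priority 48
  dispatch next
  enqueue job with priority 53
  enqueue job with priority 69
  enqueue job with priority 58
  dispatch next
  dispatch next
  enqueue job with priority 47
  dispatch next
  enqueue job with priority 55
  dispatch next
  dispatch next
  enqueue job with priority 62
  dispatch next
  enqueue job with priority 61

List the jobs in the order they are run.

[65, 71, 48, 53, 58, 47, 55, 69, 62]

insert 71 → {71}
insert 65 → {65, 71}
dispatch next → 65; now {71}
dispatch next → 71; now {}
insert 48 → {48}
dispatch next → 48; now {}
insert 53 → {53}
insert 69 → {53, 69}
insert 58 → {53, 58, 69}
dispatch next → 53; now {58, 69}
dispatch next → 58; now {69}
insert 47 → {47, 69}
dispatch next → 47; now {69}
insert 55 → {55, 69}
dispatch next → 55; now {69}
dispatch next → 69; now {}
insert 62 → {62}
dispatch next → 62; now {}
insert 61 → {61}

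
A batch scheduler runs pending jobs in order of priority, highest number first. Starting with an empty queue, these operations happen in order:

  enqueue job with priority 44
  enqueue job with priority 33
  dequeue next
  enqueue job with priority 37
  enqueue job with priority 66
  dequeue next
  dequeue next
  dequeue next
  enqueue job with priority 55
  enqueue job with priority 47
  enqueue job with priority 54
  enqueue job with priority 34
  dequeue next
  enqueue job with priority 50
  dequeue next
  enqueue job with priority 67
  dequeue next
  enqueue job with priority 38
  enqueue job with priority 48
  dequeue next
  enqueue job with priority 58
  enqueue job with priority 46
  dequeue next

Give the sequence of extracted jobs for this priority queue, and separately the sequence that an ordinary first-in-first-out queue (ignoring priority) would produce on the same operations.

insert 44 → {44}
insert 33 → {44, 33}
dequeue next → 44; now {33}
insert 37 → {37, 33}
insert 66 → {66, 37, 33}
dequeue next → 66; now {37, 33}
dequeue next → 37; now {33}
dequeue next → 33; now {}
insert 55 → {55}
insert 47 → {55, 47}
insert 54 → {55, 54, 47}
insert 34 → {55, 54, 47, 34}
dequeue next → 55; now {54, 47, 34}
insert 50 → {54, 50, 47, 34}
dequeue next → 54; now {50, 47, 34}
insert 67 → {67, 50, 47, 34}
dequeue next → 67; now {50, 47, 34}
insert 38 → {50, 47, 38, 34}
insert 48 → {50, 48, 47, 38, 34}
dequeue next → 50; now {48, 47, 38, 34}
insert 58 → {58, 48, 47, 38, 34}
insert 46 → {58, 48, 47, 46, 38, 34}
dequeue next → 58; now {48, 47, 46, 38, 34}

priority queue: [44, 66, 37, 33, 55, 54, 67, 50, 58]; FIFO queue: 44, 33, 37, 66, 55, 47, 54, 34, 50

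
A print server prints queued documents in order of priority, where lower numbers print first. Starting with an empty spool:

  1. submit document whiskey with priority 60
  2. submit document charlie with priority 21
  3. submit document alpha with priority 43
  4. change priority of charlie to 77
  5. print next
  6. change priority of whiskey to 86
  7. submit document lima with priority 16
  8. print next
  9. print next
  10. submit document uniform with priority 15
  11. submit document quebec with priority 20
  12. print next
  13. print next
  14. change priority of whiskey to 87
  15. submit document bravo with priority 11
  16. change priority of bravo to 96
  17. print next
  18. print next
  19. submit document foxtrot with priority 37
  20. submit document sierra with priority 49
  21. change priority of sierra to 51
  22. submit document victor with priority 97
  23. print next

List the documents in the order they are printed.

add whiskey (priority 60) → {whiskey:60}
add charlie (priority 21) → {charlie:21, whiskey:60}
add alpha (priority 43) → {charlie:21, alpha:43, whiskey:60}
update charlie to priority 77 → {alpha:43, whiskey:60, charlie:77}
print next → alpha; now {whiskey:60, charlie:77}
update whiskey to priority 86 → {charlie:77, whiskey:86}
add lima (priority 16) → {lima:16, charlie:77, whiskey:86}
print next → lima; now {charlie:77, whiskey:86}
print next → charlie; now {whiskey:86}
add uniform (priority 15) → {uniform:15, whiskey:86}
add quebec (priority 20) → {uniform:15, quebec:20, whiskey:86}
print next → uniform; now {quebec:20, whiskey:86}
print next → quebec; now {whiskey:86}
update whiskey to priority 87 → {whiskey:87}
add bravo (priority 11) → {bravo:11, whiskey:87}
update bravo to priority 96 → {whiskey:87, bravo:96}
print next → whiskey; now {bravo:96}
print next → bravo; now {}
add foxtrot (priority 37) → {foxtrot:37}
add sierra (priority 49) → {foxtrot:37, sierra:49}
update sierra to priority 51 → {foxtrot:37, sierra:51}
add victor (priority 97) → {foxtrot:37, sierra:51, victor:97}
print next → foxtrot; now {sierra:51, victor:97}

alpha → lima → charlie → uniform → quebec → whiskey → bravo → foxtrot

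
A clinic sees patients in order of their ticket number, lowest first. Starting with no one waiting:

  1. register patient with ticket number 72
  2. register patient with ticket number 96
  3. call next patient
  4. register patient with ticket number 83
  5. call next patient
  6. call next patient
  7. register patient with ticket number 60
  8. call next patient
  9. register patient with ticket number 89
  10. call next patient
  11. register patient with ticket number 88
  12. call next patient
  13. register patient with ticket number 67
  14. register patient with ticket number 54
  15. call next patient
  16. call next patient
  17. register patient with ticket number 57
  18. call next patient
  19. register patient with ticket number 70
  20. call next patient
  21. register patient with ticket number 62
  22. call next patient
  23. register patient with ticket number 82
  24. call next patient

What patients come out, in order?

insert 72 → {72}
insert 96 → {72, 96}
call next patient → 72; now {96}
insert 83 → {83, 96}
call next patient → 83; now {96}
call next patient → 96; now {}
insert 60 → {60}
call next patient → 60; now {}
insert 89 → {89}
call next patient → 89; now {}
insert 88 → {88}
call next patient → 88; now {}
insert 67 → {67}
insert 54 → {54, 67}
call next patient → 54; now {67}
call next patient → 67; now {}
insert 57 → {57}
call next patient → 57; now {}
insert 70 → {70}
call next patient → 70; now {}
insert 62 → {62}
call next patient → 62; now {}
insert 82 → {82}
call next patient → 82; now {}

[72, 83, 96, 60, 89, 88, 54, 67, 57, 70, 62, 82]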